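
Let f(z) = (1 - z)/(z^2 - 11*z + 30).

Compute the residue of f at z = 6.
Write f(z) = P(z)/Q(z) with P(z) = 1 - z and Q(z) = z^2 - 11*z + 30.
The denominator factors as Q(z) = (z - 6)*(z - 5), so z = 6 is a simple zero of Q and P is analytic there; z = 6 is therefore a simple pole and
  Res(f, z₀) = P(z₀)/Q'(z₀).

Q'(z) = 2*z - 11, so Q'(6) = 1.
P(6) = -5.

Res(f, 6) = (-5)/(1) = -5

Final answer: -5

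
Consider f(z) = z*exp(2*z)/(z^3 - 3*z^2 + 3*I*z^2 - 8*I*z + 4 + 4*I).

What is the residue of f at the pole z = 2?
Write f(z) = P(z)/Q(z) with P(z) = z*exp(2*z) and Q(z) = z^3 - 3*z^2 + 3*I*z^2 - 8*I*z + 4 + 4*I.
The denominator factors as Q(z) = (z + 2*I)*(z - 1 + I)*(z - 2), so z = 2 is a simple zero of Q and P is analytic there; z = 2 is therefore a simple pole and
  Res(f, z₀) = P(z₀)/Q'(z₀).

Q'(z) = 3*z^2 - 6*z + 6*I*z - 8*I, so Q'(2) = 4*I.
P(2) = 2*exp(4).

Res(f, 2) = (2*exp(4))/(4*I) = -I*exp(4)/2

Final answer: -I*exp(4)/2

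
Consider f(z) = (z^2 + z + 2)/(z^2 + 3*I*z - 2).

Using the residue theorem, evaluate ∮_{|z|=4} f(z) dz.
pi*(6 + 2*I)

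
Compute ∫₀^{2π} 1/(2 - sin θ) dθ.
Call the integral J. The integrand is 2π-periodic and we integrate over a full period, so shifting θ does not change the value (θ → θ + π/2 turns sin θ into cos θ; θ → θ + π flips the sign of the trig term). Hence
  J = ∫₀^{2π} dθ/(2 + cos θ).
Put z = e^{iθ}: then cos θ = (z + 1/z)/2, dθ = dz/(iz), and z runs once counterclockwise around |z| = 1:
  J = ∮_{|z|=1} 1/(2 + (z + 1/z)/2) · dz/(iz) = (2/i) ∮_{|z|=1} dz/(z^2 + 4*z + 1).
The roots of z^2 + 4*z + 1 are z = (-2 ± sqrt(2^2 - 1^2)), with sqrt(3) = sqrt(3); their product is 1, so only z₊ = -2 + sqrt(3) lies inside the unit circle (z₋ = -2 - sqrt(3) lies outside).
z₊ is a simple zero of q(z) = z^2 + 4*z + 1, so Res(1/q, z₊) = 1/q'(z₊) with q'(z) = 2*z + 4; and q'(z₊) = (z₊ - z₋) = 2*sqrt(3).
Therefore J = (2/i) · 2πi · 1/(2*sqrt(3)) = 2*pi/(sqrt(3)) = 2*sqrt(3)*pi/3

Final answer: 2*sqrt(3)*pi/3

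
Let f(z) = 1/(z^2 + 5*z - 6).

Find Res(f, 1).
Write f(z) = P(z)/Q(z) with P(z) = 1 and Q(z) = z^2 + 5*z - 6.
The denominator factors as Q(z) = (z - 1)*(z + 6), so z = 1 is a simple zero of Q and P is analytic there; z = 1 is therefore a simple pole and
  Res(f, z₀) = P(z₀)/Q'(z₀).

Q'(z) = 2*z + 5, so Q'(1) = 7.
P(1) = 1.

Res(f, 1) = (1)/(7) = 1/7

Final answer: 1/7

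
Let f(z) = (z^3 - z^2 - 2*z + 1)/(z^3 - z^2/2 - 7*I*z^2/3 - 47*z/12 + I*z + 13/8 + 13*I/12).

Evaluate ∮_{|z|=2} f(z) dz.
By the residue theorem, ∮_C f(z) dz = 2πi · (sum of the residues of f at the poles inside |z| = 2).

The denominator factors as (z - 1/2 - I/3)*(z - 3/2 - I)*(z + 3/2 - I), so the singularities of f are simple poles at z = 1/2 + I/3, z = 3/2 + I, z = -3/2 + I.
  |1/2 + I/3|² = 13/36 < 4 = 2², so this pole is inside the contour.
  |3/2 + I|² = 13/4 < 4 = 2², so this pole is inside the contour.
  |-3/2 + I|² = 13/4 < 4 = 2², so this pole is inside the contour.

With P(z) = z^3 - z^2 - 2*z + 1 and Q(z) = z^3 - z^2/2 - 7*I*z^2/3 - 47*z/12 + I*z + 13/8 + 13*I/12, each pole is simple, so Res(f, z₀) = P(z₀)/Q'(z₀) with Q'(z) = 3*z^2 - z - 14*I*z/3 - 47/12 + I.
  Res(f, 1/2 + I/3) = P(1/2 + I/3)/Q'(1/2 + I/3) = (-13/72 - 85*I/108)/(-22/9 - 2*I/3) = 313/2080 + 1753*I/6240
  Res(f, 3/2 + I) = P(3/2 + I)/Q'(3/2 + I) = (-35/8 + 3*I/4)/(3 + 2*I) = -93/104 + 11*I/13
  Res(f, -3/2 + I) = P(-3/2 + I)/Q'(-3/2 + I) = (31/8 + 27*I/4)/(6 - 2*I) = 39/160 + 193*I/160

Sum of residues inside C: -1/2 + 7*I/3
∮_C f(z) dz = 2πi · (-1/2 + 7*I/3) = pi*(-14/3 - I)

Final answer: pi*(-14/3 - I)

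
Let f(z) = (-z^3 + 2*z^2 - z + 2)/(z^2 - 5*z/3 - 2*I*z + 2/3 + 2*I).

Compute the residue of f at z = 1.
6/37 + 36*I/37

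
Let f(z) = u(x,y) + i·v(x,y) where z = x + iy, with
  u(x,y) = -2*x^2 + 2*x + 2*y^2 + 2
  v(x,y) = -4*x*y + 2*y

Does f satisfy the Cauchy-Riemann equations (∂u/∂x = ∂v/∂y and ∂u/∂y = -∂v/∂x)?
∂u/∂x = 2 - 4*x
∂v/∂y = 2 - 4*x
∂u/∂y = 4*y
∂v/∂x = -4*y
∂u/∂x = ∂v/∂y and ∂u/∂y = -∂v/∂x hold identically; f is analytic.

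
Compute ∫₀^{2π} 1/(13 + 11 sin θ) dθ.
Call the integral J. The integrand is 2π-periodic and we integrate over a full period, so shifting θ does not change the value (θ → θ + π/2 turns sin θ into cos θ). Hence
  J = ∫₀^{2π} dθ/(13 + 11 cos θ).
Put z = e^{iθ}: then cos θ = (z + 1/z)/2, dθ = dz/(iz), and z runs once counterclockwise around |z| = 1:
  J = ∮_{|z|=1} 1/(13 + 11*(z + 1/z)/2) · dz/(iz) = (2/i) ∮_{|z|=1} dz/(11*z^2 + 26*z + 11).
The roots of 11*z^2 + 26*z + 11 are z = (-13 ± sqrt(13^2 - 11^2))/11, with sqrt(48) = 4*sqrt(3); their product is 1, so only z₊ = -13/11 + 4*sqrt(3)/11 lies inside the unit circle (z₋ = -13/11 - 4*sqrt(3)/11 lies outside).
z₊ is a simple zero of q(z) = 11*z^2 + 26*z + 11, so Res(1/q, z₊) = 1/q'(z₊) with q'(z) = 22*z + 26; and q'(z₊) = 11*(z₊ - z₋) = 8*sqrt(3).
Therefore J = (2/i) · 2πi · 1/(8*sqrt(3)) = 2*pi/(4*sqrt(3)) = sqrt(3)*pi/6

Final answer: sqrt(3)*pi/6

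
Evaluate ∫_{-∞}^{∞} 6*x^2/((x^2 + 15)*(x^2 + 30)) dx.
Let f(z) = 6*z^2/((z^2 + 15)*(z^2 + 30)). The denominator has no real zeros and deg Q - deg P = 2 ≥ 2, so the integral of f over the upper semicircle |z| = R tends to 0 as R → ∞. Closing the contour in the upper half-plane,
  ∫_{-∞}^{∞} f(x) dx = 2πi · Σ Res(f, z_k)  over the poles with Im z_k > 0.

Zeros of the denominator: z^2 + 30 = 0 gives z = ±sqrt(30)*I; z^2 + 15 = 0 gives z = ±sqrt(15)*I.
Upper half-plane: z = sqrt(15)*I, z = sqrt(30)*I (simple).

Each pole is a simple zero of Q(z) = z^4 + 45*z^2 + 450, so Res(f, z₀) = P(z₀)/Q'(z₀) with P(z) = 6*z^2, Q'(z) = 4*z^3 + 90*z:
  Res(f, sqrt(15)*I) = (-90)/(30*sqrt(15)*I) = sqrt(15)*I/5
  Res(f, sqrt(30)*I) = (-180)/(-30*sqrt(30)*I) = -sqrt(30)*I/5

Sum of residues: I*(-sqrt(30) + sqrt(15))/5
∫_{-∞}^{∞} f(x) dx = 2πi · (I*(-sqrt(30) + sqrt(15))/5) = 2*pi*(-sqrt(15) + sqrt(30))/5

Final answer: 2*pi*(-sqrt(15) + sqrt(30))/5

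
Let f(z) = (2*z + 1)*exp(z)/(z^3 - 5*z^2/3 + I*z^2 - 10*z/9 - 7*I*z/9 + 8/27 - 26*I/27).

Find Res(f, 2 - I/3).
(1827/1690 - 381*I/1690)*exp(2 - I/3)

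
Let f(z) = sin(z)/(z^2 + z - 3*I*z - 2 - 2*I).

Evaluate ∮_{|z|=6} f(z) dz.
pi*(1 + I)*sin(1 - I) + pi*(-1 + I)*sinh(2)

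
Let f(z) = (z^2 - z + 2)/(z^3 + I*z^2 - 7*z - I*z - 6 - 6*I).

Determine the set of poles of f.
The singularities of f are the zeros of the denominator. Factoring,
  z^3 + I*z^2 - 7*z - I*z - 6 - 6*I = (z + 1 + I)*(z - 3)*(z + 2)
so the candidates are z = -1 - I, z = 3, z = -2.

Check the numerator P(z) = z^2 - z + 2 at each one:
  P(-1 - I) = 3 + 3*I ≠ 0, so z = -1 - I is a (simple) pole.
  P(3) = 8 ≠ 0, so z = 3 is a (simple) pole.
  P(-2) = 8 ≠ 0, so z = -2 is a (simple) pole.

Poles of f: {-2, -1 - I, 3}

Final answer: {-2, -1 - I, 3}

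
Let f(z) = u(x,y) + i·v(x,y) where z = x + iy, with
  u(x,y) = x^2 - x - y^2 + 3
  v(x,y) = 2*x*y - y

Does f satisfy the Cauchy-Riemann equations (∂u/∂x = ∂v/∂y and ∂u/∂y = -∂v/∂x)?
∂u/∂x = 2*x - 1
∂v/∂y = 2*x - 1
∂u/∂y = -2*y
∂v/∂x = 2*y
∂u/∂x = ∂v/∂y and ∂u/∂y = -∂v/∂x hold identically; f is analytic.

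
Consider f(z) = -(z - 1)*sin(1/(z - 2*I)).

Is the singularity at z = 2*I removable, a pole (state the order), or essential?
Let u = z - 2*I. Then
  sin(1/u) = Σ_{k≥0} (-1)^k (1)^(2k+1)/((2k+1)!·u^(2k+1)) = 1/u - 1/(6*u^3) + 1/(120*u^5) + ...
which has infinitely many negative powers of u, so sin(1/(z - 2*I)) has an essential singularity at z = 2*I.
The extra factor z - 1 is a nonzero polynomial; if the product had at most a pole at z = 2*I, dividing by that polynomial would leave sin(1/(z - 2*I)) with at most a pole too — contradiction. (Equivalently, the product's Laurent series still has infinitely many negative powers.)
So the singularity is essential.

Final answer: essential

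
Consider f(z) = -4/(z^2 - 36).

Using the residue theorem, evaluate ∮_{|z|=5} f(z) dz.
By the residue theorem, ∮_C f(z) dz = 2πi · (sum of the residues of f at the poles inside |z| = 5).

The denominator factors as (z - 6)*(z + 6), so the singularities of f are simple poles at z = 6, z = -6.
  |6|² = 36 > 25 = 5², so this pole is outside the contour.
  |-6|² = 36 > 25 = 5², so this pole is outside the contour.

No pole lies inside the contour, so f is analytic on and inside C and the integral is 0 (Cauchy's theorem).

Final answer: 0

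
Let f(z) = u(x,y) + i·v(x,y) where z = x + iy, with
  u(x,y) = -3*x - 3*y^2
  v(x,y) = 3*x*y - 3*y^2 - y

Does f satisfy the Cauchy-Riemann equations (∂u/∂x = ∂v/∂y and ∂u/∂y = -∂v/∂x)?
∂u/∂x = -3
∂v/∂y = 3*x - 6*y - 1
∂u/∂y = -6*y
∂v/∂x = 3*y
∂u/∂x ≠ ∂v/∂y and ∂u/∂y ≠ -∂v/∂x; the Cauchy-Riemann equations are not satisfied, so f is not analytic.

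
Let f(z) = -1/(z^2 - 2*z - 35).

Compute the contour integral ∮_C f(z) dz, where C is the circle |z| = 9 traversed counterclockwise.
By the residue theorem, ∮_C f(z) dz = 2πi · (sum of the residues of f at the poles inside |z| = 9).

The denominator factors as (z - 7)*(z + 5), so the singularities of f are simple poles at z = 7, z = -5.
  |7|² = 49 < 81 = 9², so this pole is inside the contour.
  |-5|² = 25 < 81 = 9², so this pole is inside the contour.

With P(z) = -1 and Q(z) = z^2 - 2*z - 35, each pole is simple, so Res(f, z₀) = P(z₀)/Q'(z₀) with Q'(z) = 2*z - 2.
  Res(f, 7) = P(7)/Q'(7) = (-1)/(12) = -1/12
  Res(f, -5) = P(-5)/Q'(-5) = (-1)/(-12) = 1/12

Sum of residues inside C: 0
∮_C f(z) dz = 2πi · (0) = 0

Final answer: 0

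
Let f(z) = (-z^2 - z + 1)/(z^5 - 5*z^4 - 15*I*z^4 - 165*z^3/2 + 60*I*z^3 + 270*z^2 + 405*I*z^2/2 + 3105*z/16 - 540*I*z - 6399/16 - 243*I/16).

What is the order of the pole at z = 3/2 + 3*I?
Factor the denominator:
  z^5 - 5*z^4 - 15*I*z^4 - 165*z^3/2 + 60*I*z^3 + 270*z^2 + 405*I*z^2/2 + 3105*z/16 - 540*I*z - 6399/16 - 243*I/16 = (z - 3/2 - 3*I)^4*(z + 1 - 3*I)

The numerator P(z) = -z^2 - z + 1 has P(3/2 + 3*I) = 25/4 - 12*I ≠ 0, so no factor of (z - 3/2 - 3*I) cancels.
Near z = 3/2 + 3*I we can therefore write f(z) = g(z)/(z - 3/2 - 3*I)^4 with g analytic at 3/2 + 3*I and g(3/2 + 3*I) ≠ 0 (g is the numerator divided by the remaining denominator factors).

Hence z = 3/2 + 3*I is a pole of order 4.

Final answer: 4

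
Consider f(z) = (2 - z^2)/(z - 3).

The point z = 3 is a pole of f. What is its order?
Factor the denominator:
  z - 3 = (z - 3)

The numerator P(z) = 2 - z^2 has P(3) = -7 ≠ 0, so no factor of (z - 3) cancels.
Near z = 3 we can therefore write f(z) = g(z)/(z - 3) with g analytic at 3 and g(3) ≠ 0 (g is just the numerator).

Hence z = 3 is a pole of order 1.

Final answer: 1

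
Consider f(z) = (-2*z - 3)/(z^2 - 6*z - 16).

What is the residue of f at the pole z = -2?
Write f(z) = P(z)/Q(z) with P(z) = -2*z - 3 and Q(z) = z^2 - 6*z - 16.
The denominator factors as Q(z) = (z - 8)*(z + 2), so z = -2 is a simple zero of Q and P is analytic there; z = -2 is therefore a simple pole and
  Res(f, z₀) = P(z₀)/Q'(z₀).

Q'(z) = 2*z - 6, so Q'(-2) = -10.
P(-2) = 1.

Res(f, -2) = (1)/(-10) = -1/10

Final answer: -1/10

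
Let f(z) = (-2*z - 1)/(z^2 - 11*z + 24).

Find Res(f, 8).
Write f(z) = P(z)/Q(z) with P(z) = -2*z - 1 and Q(z) = z^2 - 11*z + 24.
The denominator factors as Q(z) = (z - 3)*(z - 8), so z = 8 is a simple zero of Q and P is analytic there; z = 8 is therefore a simple pole and
  Res(f, z₀) = P(z₀)/Q'(z₀).

Q'(z) = 2*z - 11, so Q'(8) = 5.
P(8) = -17.

Res(f, 8) = (-17)/(5) = -17/5

Final answer: -17/5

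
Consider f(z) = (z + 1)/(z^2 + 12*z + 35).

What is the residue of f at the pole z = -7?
Write f(z) = P(z)/Q(z) with P(z) = z + 1 and Q(z) = z^2 + 12*z + 35.
The denominator factors as Q(z) = (z + 5)*(z + 7), so z = -7 is a simple zero of Q and P is analytic there; z = -7 is therefore a simple pole and
  Res(f, z₀) = P(z₀)/Q'(z₀).

Q'(z) = 2*z + 12, so Q'(-7) = -2.
P(-7) = -6.

Res(f, -7) = (-6)/(-2) = 3

Final answer: 3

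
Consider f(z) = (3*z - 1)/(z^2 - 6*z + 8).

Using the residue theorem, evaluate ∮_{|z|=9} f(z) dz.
By the residue theorem, ∮_C f(z) dz = 2πi · (sum of the residues of f at the poles inside |z| = 9).

The denominator factors as (z - 2)*(z - 4), so the singularities of f are simple poles at z = 2, z = 4.
  |2|² = 4 < 81 = 9², so this pole is inside the contour.
  |4|² = 16 < 81 = 9², so this pole is inside the contour.

With P(z) = 3*z - 1 and Q(z) = z^2 - 6*z + 8, each pole is simple, so Res(f, z₀) = P(z₀)/Q'(z₀) with Q'(z) = 2*z - 6.
  Res(f, 2) = P(2)/Q'(2) = (5)/(-2) = -5/2
  Res(f, 4) = P(4)/Q'(4) = (11)/(2) = 11/2

Sum of residues inside C: 3
∮_C f(z) dz = 2πi · (3) = 6*I*pi

Final answer: 6*I*pi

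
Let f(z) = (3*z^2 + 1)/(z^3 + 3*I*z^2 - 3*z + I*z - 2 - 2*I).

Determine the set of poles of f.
{-1, -2*I, 1 - I}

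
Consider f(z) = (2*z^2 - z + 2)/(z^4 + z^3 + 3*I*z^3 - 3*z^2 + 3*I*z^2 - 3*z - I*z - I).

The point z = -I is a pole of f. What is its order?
Factor the denominator:
  z^4 + z^3 + 3*I*z^3 - 3*z^2 + 3*I*z^2 - 3*z - I*z - I = (z + I)^3*(z + 1)

The numerator P(z) = 2*z^2 - z + 2 has P(-I) = I ≠ 0, so no factor of (z + I) cancels.
Near z = -I we can therefore write f(z) = g(z)/(z + I)^3 with g analytic at -I and g(-I) ≠ 0 (g is the numerator divided by the remaining denominator factors).

Hence z = -I is a pole of order 3.

Final answer: 3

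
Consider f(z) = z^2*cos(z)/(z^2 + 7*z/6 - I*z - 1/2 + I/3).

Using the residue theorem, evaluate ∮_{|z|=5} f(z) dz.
By the residue theorem, ∮_C f(z) dz = 2πi · (sum of the residues of f at the poles inside |z| = 5).

The denominator factors as (z - 1/3)*(z + 3/2 - I), so the singularities of f are simple poles at z = 1/3, z = -3/2 + I.
  |1/3|² = 1/9 < 25 = 5², so this pole is inside the contour.
  |-3/2 + I|² = 13/4 < 25 = 5², so this pole is inside the contour.

With P(z) = z^2*cos(z) and Q(z) = z^2 + 7*z/6 - I*z - 1/2 + I/3, each pole is simple, so Res(f, z₀) = P(z₀)/Q'(z₀) with Q'(z) = 2*z + 7/6 - I.
  Res(f, 1/3) = P(1/3)/Q'(1/3) = (cos(1/3)/9)/(11/6 - I) = (22/471 + 4*I/157)*cos(1/3)
  Res(f, -3/2 + I) = P(-3/2 + I)/Q'(-3/2 + I) = ((5/4 - 3*I)*cos(3/2 - I))/(-11/6 + I) = (-381/314 + 153*I/157)*cos(3/2 - I)

Sum of residues inside C: (-381/314 + 153*I/157)*cos(3/2 - I) + (22/471 + 4*I/157)*cos(1/3)
∮_C f(z) dz = 2πi · ((-381/314 + 153*I/157)*cos(3/2 - I) + (22/471 + 4*I/157)*cos(1/3)) = pi*(-306/157 - 381*I/157)*cos(3/2 - I) + pi*(-8/157 + 44*I/471)*cos(1/3)

Final answer: pi*(-306/157 - 381*I/157)*cos(3/2 - I) + pi*(-8/157 + 44*I/471)*cos(1/3)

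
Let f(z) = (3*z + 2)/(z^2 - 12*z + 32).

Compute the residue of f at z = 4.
Write f(z) = P(z)/Q(z) with P(z) = 3*z + 2 and Q(z) = z^2 - 12*z + 32.
The denominator factors as Q(z) = (z - 8)*(z - 4), so z = 4 is a simple zero of Q and P is analytic there; z = 4 is therefore a simple pole and
  Res(f, z₀) = P(z₀)/Q'(z₀).

Q'(z) = 2*z - 12, so Q'(4) = -4.
P(4) = 14.

Res(f, 4) = (14)/(-4) = -7/2

Final answer: -7/2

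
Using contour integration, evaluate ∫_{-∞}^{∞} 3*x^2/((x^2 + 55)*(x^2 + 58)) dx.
Let f(z) = 3*z^2/((z^2 + 55)*(z^2 + 58)). The denominator has no real zeros and deg Q - deg P = 2 ≥ 2, so the integral of f over the upper semicircle |z| = R tends to 0 as R → ∞. Closing the contour in the upper half-plane,
  ∫_{-∞}^{∞} f(x) dx = 2πi · Σ Res(f, z_k)  over the poles with Im z_k > 0.

Zeros of the denominator: z^2 + 58 = 0 gives z = ±sqrt(58)*I; z^2 + 55 = 0 gives z = ±sqrt(55)*I.
Upper half-plane: z = sqrt(55)*I, z = sqrt(58)*I (simple).

Each pole is a simple zero of Q(z) = z^4 + 113*z^2 + 3190, so Res(f, z₀) = P(z₀)/Q'(z₀) with P(z) = 3*z^2, Q'(z) = 4*z^3 + 226*z:
  Res(f, sqrt(55)*I) = (-165)/(6*sqrt(55)*I) = sqrt(55)*I/2
  Res(f, sqrt(58)*I) = (-174)/(-6*sqrt(58)*I) = -sqrt(58)*I/2

Sum of residues: I*(-sqrt(58) + sqrt(55))/2
∫_{-∞}^{∞} f(x) dx = 2πi · (I*(-sqrt(58) + sqrt(55))/2) = pi*(-sqrt(55) + sqrt(58))

Final answer: pi*(-sqrt(55) + sqrt(58))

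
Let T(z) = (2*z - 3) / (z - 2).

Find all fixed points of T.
T(z) = z means 2*z - 3 = z*(z - 2), i.e.
  z^2 - 4*z + 3 = 0.
Discriminant: (-4)^2 - 4*(1)*(3) = 4, so the roots are real.
  z = (4 ± sqrt(4))/(2*(1))
Fixed points: {1, 3}

Final answer: {1, 3}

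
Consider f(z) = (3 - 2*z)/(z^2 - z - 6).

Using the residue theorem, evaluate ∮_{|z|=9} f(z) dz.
-4*I*pi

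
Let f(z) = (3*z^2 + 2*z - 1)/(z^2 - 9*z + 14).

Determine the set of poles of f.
The singularities of f are the zeros of the denominator. Factoring,
  z^2 - 9*z + 14 = (z - 2)*(z - 7)
so the candidates are z = 2, z = 7.

Check the numerator P(z) = 3*z^2 + 2*z - 1 at each one:
  P(2) = 15 ≠ 0, so z = 2 is a (simple) pole.
  P(7) = 160 ≠ 0, so z = 7 is a (simple) pole.

Poles of f: {2, 7}

Final answer: {2, 7}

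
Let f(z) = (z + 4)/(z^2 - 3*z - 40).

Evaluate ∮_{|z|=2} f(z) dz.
0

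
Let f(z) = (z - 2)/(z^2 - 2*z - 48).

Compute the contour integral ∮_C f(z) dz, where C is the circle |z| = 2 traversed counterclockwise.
0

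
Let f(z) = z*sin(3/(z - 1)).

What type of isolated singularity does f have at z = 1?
Let u = z - 1. Then
  sin(3/u) = Σ_{k≥0} (-1)^k (3)^(2k+1)/((2k+1)!·u^(2k+1)) = 3/u - 9/(2*u^3) + 81/(40*u^5) + ...
which has infinitely many negative powers of u, so sin(3/(z - 1)) has an essential singularity at z = 1.
The extra factor z is a nonzero polynomial; if the product had at most a pole at z = 1, dividing by that polynomial would leave sin(3/(z - 1)) with at most a pole too — contradiction. (Equivalently, the product's Laurent series still has infinitely many negative powers.)
So the singularity is essential.

Final answer: essential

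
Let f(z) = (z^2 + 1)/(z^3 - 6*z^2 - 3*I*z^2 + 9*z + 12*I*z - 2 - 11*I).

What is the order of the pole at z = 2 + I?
3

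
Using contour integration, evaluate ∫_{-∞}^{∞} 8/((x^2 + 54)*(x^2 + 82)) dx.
Let f(z) = 8/((z^2 + 54)*(z^2 + 82)). The denominator has no real zeros and deg Q - deg P = 4 ≥ 2, so the integral of f over the upper semicircle |z| = R tends to 0 as R → ∞. Closing the contour in the upper half-plane,
  ∫_{-∞}^{∞} f(x) dx = 2πi · Σ Res(f, z_k)  over the poles with Im z_k > 0.

Zeros of the denominator: z^2 + 82 = 0 gives z = ±sqrt(82)*I; z^2 + 54 = 0 gives z = ±3*sqrt(6)*I.
Upper half-plane: z = 3*sqrt(6)*I, z = sqrt(82)*I (simple).

Each pole is a simple zero of Q(z) = z^4 + 136*z^2 + 4428, so Res(f, z₀) = P(z₀)/Q'(z₀) with P(z) = 8, Q'(z) = 4*z^3 + 272*z:
  Res(f, 3*sqrt(6)*I) = (8)/(168*sqrt(6)*I) = -sqrt(6)*I/126
  Res(f, sqrt(82)*I) = (8)/(-56*sqrt(82)*I) = sqrt(82)*I/574

Sum of residues: I*(-sqrt(6)/126 + sqrt(82)/574)
∫_{-∞}^{∞} f(x) dx = 2πi · (I*(-sqrt(6)/126 + sqrt(82)/574)) = pi*(-9*sqrt(82) + 41*sqrt(6))/2583

Final answer: pi*(-9*sqrt(82) + 41*sqrt(6))/2583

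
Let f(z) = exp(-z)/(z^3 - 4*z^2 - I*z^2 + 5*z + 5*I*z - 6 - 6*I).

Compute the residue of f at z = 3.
Write f(z) = P(z)/Q(z) with P(z) = exp(-z) and Q(z) = z^3 - 4*z^2 - I*z^2 + 5*z + 5*I*z - 6 - 6*I.
The denominator factors as Q(z) = (z - 1 + I)*(z - 3)*(z - 2*I), so z = 3 is a simple zero of Q and P is analytic there; z = 3 is therefore a simple pole and
  Res(f, z₀) = P(z₀)/Q'(z₀).

Q'(z) = 3*z^2 - 8*z - 2*I*z + 5 + 5*I, so Q'(3) = 8 - I.
P(3) = exp(-3).

Res(f, 3) = (exp(-3))/(8 - I) = (8/65 + I/65)*exp(-3)

Final answer: (8/65 + I/65)*exp(-3)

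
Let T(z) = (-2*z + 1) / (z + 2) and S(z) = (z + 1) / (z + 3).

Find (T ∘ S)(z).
(T ∘ S)(z) = T(S(z)) = ((-2)*S(z) + (1))/((1)*S(z) + (2)). Multiply numerator and denominator by z + 3:
  numerator:   (-2)*(z + 1) + (1)*(z + 3) = -z + 1
  denominator: (1)*(z + 1) + (2)*(z + 3) = 3*z + 7
(T ∘ S)(z) = (-z + 1)/(3*z + 7)

Final answer: (-z + 1)/(3*z + 7)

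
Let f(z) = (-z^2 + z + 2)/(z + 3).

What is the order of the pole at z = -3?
1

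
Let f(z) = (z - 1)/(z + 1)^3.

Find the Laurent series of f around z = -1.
Put w = z - (-1), i.e. z = w - 1. The denominator is w^3, so it suffices to rewrite the numerator in powers of w.

P(z) = z - 1
P(w - 1) = -2 + w

Dividing each term by w^3:
  f = -2/w^3 + 1/w^2

Substituting back w = z + 1:
  f(z) = -2/(z + 1)^3 + 1/(z + 1)^2

The series is finite because the numerator is a polynomial; the negative powers form the principal part.

Final answer: -2/(z + 1)^3 + 1/(z + 1)^2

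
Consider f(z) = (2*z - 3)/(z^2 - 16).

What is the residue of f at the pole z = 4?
5/8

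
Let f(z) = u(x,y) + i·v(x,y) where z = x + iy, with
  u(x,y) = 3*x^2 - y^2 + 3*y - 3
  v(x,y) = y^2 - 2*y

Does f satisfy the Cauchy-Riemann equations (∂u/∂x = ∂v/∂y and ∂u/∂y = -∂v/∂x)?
∂u/∂x = 6*x
∂v/∂y = 2*y - 2
∂u/∂y = 3 - 2*y
∂v/∂x = 0
∂u/∂x ≠ ∂v/∂y and ∂u/∂y ≠ -∂v/∂x; the Cauchy-Riemann equations are not satisfied, so f is not analytic.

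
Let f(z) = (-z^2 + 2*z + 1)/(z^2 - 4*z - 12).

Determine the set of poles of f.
The singularities of f are the zeros of the denominator. Factoring,
  z^2 - 4*z - 12 = (z + 2)*(z - 6)
so the candidates are z = -2, z = 6.

Check the numerator P(z) = -z^2 + 2*z + 1 at each one:
  P(-2) = -7 ≠ 0, so z = -2 is a (simple) pole.
  P(6) = -23 ≠ 0, so z = 6 is a (simple) pole.

Poles of f: {-2, 6}

Final answer: {-2, 6}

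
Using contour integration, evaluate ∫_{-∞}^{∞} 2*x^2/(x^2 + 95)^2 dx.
Let f(z) = 2*z^2/(z^2 + 95)^2. The denominator has no real zeros and deg Q - deg P = 2 ≥ 2, so the integral of f over the upper semicircle |z| = R tends to 0 as R → ∞. Closing the contour in the upper half-plane,
  ∫_{-∞}^{∞} f(x) dx = 2πi · Σ Res(f, z_k)  over the poles with Im z_k > 0.

Zeros of the denominator: z^2 + 95 = 0 gives z = ±sqrt(95)*I.
Upper half-plane: z = sqrt(95)*I (a pole of order 2).

Write f(z) = g(z)/(z - sqrt(95)*I)^2 with g(z) = 2*z^2/(z + sqrt(95)*I)^2. For a double pole, Res(f, z₀) = g'(z₀):
  g'(z) = 4*sqrt(95)*I*z/(z + sqrt(95)*I)^3
  Res(f, sqrt(95)*I) = g'(sqrt(95)*I) = -sqrt(95)*I/190

∫_{-∞}^{∞} f(x) dx = 2πi · (-sqrt(95)*I/190) = sqrt(95)*pi/95

Final answer: sqrt(95)*pi/95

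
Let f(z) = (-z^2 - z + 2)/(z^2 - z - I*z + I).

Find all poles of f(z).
The singularities of f are the zeros of the denominator. Factoring,
  z^2 - z - I*z + I = (z - I)*(z - 1)
so the candidates are z = I, z = 1.

Check the numerator P(z) = -z^2 - z + 2 at each one:
  P(I) = 3 - I ≠ 0, so z = I is a (simple) pole.
  P(1) = 0, so the factor (z - 1) cancels and z = 1 is only a removable singularity, not a pole.

Poles of f: {I}

Final answer: {I}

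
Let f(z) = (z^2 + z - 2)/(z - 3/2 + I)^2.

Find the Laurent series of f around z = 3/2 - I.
Put w = z - (3/2 - I), i.e. z = w + 3/2 - I. The denominator is w^2, so it suffices to rewrite the numerator in powers of w.

P(z) = z^2 + z - 2
P(w + 3/2 - I) = 3/4 - 4*I + (4 - 2*I)*w + w^2

Dividing each term by w^2:
  f = (3/4 - 4*I)/w^2 + (4 - 2*I)/w + 1

Substituting back w = z - 3/2 + I:
  f(z) = (3/4 - 4*I)/(z - 3/2 + I)^2 + (4 - 2*I)/(z - 3/2 + I) + 1

The series is finite because the numerator is a polynomial; the negative powers form the principal part, and the coefficient of 1/(z - 3/2 + I) gives Res(f, 3/2 - I) = 4 - 2*I.

Final answer: (3/4 - 4*I)/(z - 3/2 + I)^2 + (4 - 2*I)/(z - 3/2 + I) + 1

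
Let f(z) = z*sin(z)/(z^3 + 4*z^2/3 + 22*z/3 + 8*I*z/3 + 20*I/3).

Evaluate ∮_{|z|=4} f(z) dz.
By the residue theorem, ∮_C f(z) dz = 2πi · (sum of the residues of f at the poles inside |z| = 4).

The denominator factors as (z + 1/3 + I)*(z + 1 - 3*I)*(z + 2*I), so the singularities of f are simple poles at z = -1/3 - I, z = -1 + 3*I, z = -2*I.
  |-1/3 - I|² = 10/9 < 16 = 4², so this pole is inside the contour.
  |-1 + 3*I|² = 10 < 16 = 4², so this pole is inside the contour.
  |-2*I|² = 4 < 16 = 4², so this pole is inside the contour.

With P(z) = z*sin(z) and Q(z) = z^3 + 4*z^2/3 + 22*z/3 + 8*I*z/3 + 20*I/3, each pole is simple, so Res(f, z₀) = P(z₀)/Q'(z₀) with Q'(z) = 3*z^2 + 8*z/3 + 22/3 + 8*I/3.
  Res(f, -1/3 - I) = P(-1/3 - I)/Q'(-1/3 - I) = ((1/3 + I)*sin(1/3 + I))/(34/9 + 2*I) = (33/185 + 63*I/370)*sin(1/3 + I)
  Res(f, -1 + 3*I) = P(-1 + 3*I)/Q'(-1 + 3*I) = ((1 - 3*I)*sin(1 - 3*I))/(-58/3 - 22*I/3) = (3/481 + 147*I/962)*sin(1 - 3*I)
  Res(f, -2*I) = P(-2*I)/Q'(-2*I) = (-2*sinh(2))/(-14/3 - 8*I/3) = (21/65 - 12*I/65)*sinh(2)

Sum of residues inside C: (21/65 - 12*I/65)*sinh(2) + (33/185 + 63*I/370)*sin(1/3 + I) + (3/481 + 147*I/962)*sin(1 - 3*I)
∮_C f(z) dz = 2πi · ((21/65 - 12*I/65)*sinh(2) + (33/185 + 63*I/370)*sin(1/3 + I) + (3/481 + 147*I/962)*sin(1 - 3*I)) = pi*(-63/185 + 66*I/185)*sin(1/3 + I) + pi*(-147/481 + 6*I/481)*sin(1 - 3*I) + pi*(24/65 + 42*I/65)*sinh(2)

Final answer: pi*(-63/185 + 66*I/185)*sin(1/3 + I) + pi*(-147/481 + 6*I/481)*sin(1 - 3*I) + pi*(24/65 + 42*I/65)*sinh(2)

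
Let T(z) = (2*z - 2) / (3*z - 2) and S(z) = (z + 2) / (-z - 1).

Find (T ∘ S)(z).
(4*z + 6)/(5*z + 8)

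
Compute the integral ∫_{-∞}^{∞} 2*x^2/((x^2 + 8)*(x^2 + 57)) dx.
Let f(z) = 2*z^2/((z^2 + 8)*(z^2 + 57)). The denominator has no real zeros and deg Q - deg P = 2 ≥ 2, so the integral of f over the upper semicircle |z| = R tends to 0 as R → ∞. Closing the contour in the upper half-plane,
  ∫_{-∞}^{∞} f(x) dx = 2πi · Σ Res(f, z_k)  over the poles with Im z_k > 0.

Zeros of the denominator: z^2 + 57 = 0 gives z = ±sqrt(57)*I; z^2 + 8 = 0 gives z = ±2*sqrt(2)*I.
Upper half-plane: z = 2*sqrt(2)*I, z = sqrt(57)*I (simple).

Each pole is a simple zero of Q(z) = z^4 + 65*z^2 + 456, so Res(f, z₀) = P(z₀)/Q'(z₀) with P(z) = 2*z^2, Q'(z) = 4*z^3 + 130*z:
  Res(f, 2*sqrt(2)*I) = (-16)/(196*sqrt(2)*I) = 2*sqrt(2)*I/49
  Res(f, sqrt(57)*I) = (-114)/(-98*sqrt(57)*I) = -sqrt(57)*I/49

Sum of residues: I*(-sqrt(57) + 2*sqrt(2))/49
∫_{-∞}^{∞} f(x) dx = 2πi · (I*(-sqrt(57) + 2*sqrt(2))/49) = 2*pi*(-2*sqrt(2) + sqrt(57))/49

Final answer: 2*pi*(-2*sqrt(2) + sqrt(57))/49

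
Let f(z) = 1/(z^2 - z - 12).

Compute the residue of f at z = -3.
Write f(z) = P(z)/Q(z) with P(z) = 1 and Q(z) = z^2 - z - 12.
The denominator factors as Q(z) = (z - 4)*(z + 3), so z = -3 is a simple zero of Q and P is analytic there; z = -3 is therefore a simple pole and
  Res(f, z₀) = P(z₀)/Q'(z₀).

Q'(z) = 2*z - 1, so Q'(-3) = -7.
P(-3) = 1.

Res(f, -3) = (1)/(-7) = -1/7

Final answer: -1/7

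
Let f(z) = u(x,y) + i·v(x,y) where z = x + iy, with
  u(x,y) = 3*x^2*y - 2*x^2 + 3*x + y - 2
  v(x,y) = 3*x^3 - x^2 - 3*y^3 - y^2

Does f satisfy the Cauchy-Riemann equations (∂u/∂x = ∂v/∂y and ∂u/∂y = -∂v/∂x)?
∂u/∂x = 6*x*y - 4*x + 3
∂v/∂y = -9*y^2 - 2*y
∂u/∂y = 3*x^2 + 1
∂v/∂x = 9*x^2 - 2*x
∂u/∂x ≠ ∂v/∂y and ∂u/∂y ≠ -∂v/∂x; the Cauchy-Riemann equations are not satisfied, so f is not analytic.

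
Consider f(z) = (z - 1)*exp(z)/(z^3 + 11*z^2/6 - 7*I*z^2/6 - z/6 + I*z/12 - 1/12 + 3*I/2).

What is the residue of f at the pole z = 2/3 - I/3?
Write f(z) = P(z)/Q(z) with P(z) = (z - 1)*exp(z) and Q(z) = z^3 + 11*z^2/6 - 7*I*z^2/6 - z/6 + I*z/12 - 1/12 + 3*I/2.
The denominator factors as Q(z) = (z + 1 - I/2)*(z + 3/2 - I)*(z - 2/3 + I/3), so z = 2/3 - I/3 is a simple zero of Q and P is analytic there; z = 2/3 - I/3 is therefore a simple pole and
  Res(f, z₀) = P(z₀)/Q'(z₀).

Q'(z) = 3*z^2 + 11*z/3 - 7*I*z/3 - 1/6 + I/12, so Q'(2/3 - I/3) = 5/2 - 145*I/36.
P(2/3 - I/3) = (-1/3 - I/3)*exp(2/3 - I/3).

Res(f, 2/3 - I/3) = ((-1/3 - I/3)*exp(2/3 - I/3))/(5/2 - 145*I/36) = (132/5825 - 564*I/5825)*exp(2/3 - I/3)

Final answer: (132/5825 - 564*I/5825)*exp(2/3 - I/3)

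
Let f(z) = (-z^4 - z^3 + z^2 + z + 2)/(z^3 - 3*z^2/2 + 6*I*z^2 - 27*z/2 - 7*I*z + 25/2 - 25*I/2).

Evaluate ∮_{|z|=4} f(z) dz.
pi*(-34 + 79*I/2)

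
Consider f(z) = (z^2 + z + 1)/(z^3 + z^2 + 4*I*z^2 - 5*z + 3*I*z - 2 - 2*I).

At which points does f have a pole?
The singularities of f are the zeros of the denominator. Factoring,
  z^3 + z^2 + 4*I*z^2 - 5*z + 3*I*z - 2 - 2*I = (z + 2*I)*(z + 1 + I)*(z + I)
so the candidates are z = -2*I, z = -1 - I, z = -I.

Check the numerator P(z) = z^2 + z + 1 at each one:
  P(-2*I) = -3 - 2*I ≠ 0, so z = -2*I is a (simple) pole.
  P(-1 - I) = I ≠ 0, so z = -1 - I is a (simple) pole.
  P(-I) = -I ≠ 0, so z = -I is a (simple) pole.

Poles of f: {-1 - I, -2*I, -I}

Final answer: {-1 - I, -2*I, -I}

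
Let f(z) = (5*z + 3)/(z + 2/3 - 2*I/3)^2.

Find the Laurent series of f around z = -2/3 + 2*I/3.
Put w = z - (-2/3 + 2*I/3), i.e. z = w - 2/3 + 2*I/3. The denominator is w^2, so it suffices to rewrite the numerator in powers of w.

P(z) = 5*z + 3
P(w - 2/3 + 2*I/3) = -1/3 + 10*I/3 + 5*w

Dividing each term by w^2:
  f = (-1/3 + 10*I/3)/w^2 + 5/w

Substituting back w = z + 2/3 - 2*I/3:
  f(z) = (-1/3 + 10*I/3)/(z + 2/3 - 2*I/3)^2 + 5/(z + 2/3 - 2*I/3)

The series is finite because the numerator is a polynomial; the negative powers form the principal part, and the coefficient of 1/(z + 2/3 - 2*I/3) gives Res(f, -2/3 + 2*I/3) = 5.

Final answer: (-1/3 + 10*I/3)/(z + 2/3 - 2*I/3)^2 + 5/(z + 2/3 - 2*I/3)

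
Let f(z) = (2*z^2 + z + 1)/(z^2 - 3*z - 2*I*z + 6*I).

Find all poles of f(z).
The singularities of f are the zeros of the denominator. Factoring,
  z^2 - 3*z - 2*I*z + 6*I = (z - 3)*(z - 2*I)
so the candidates are z = 3, z = 2*I.

Check the numerator P(z) = 2*z^2 + z + 1 at each one:
  P(3) = 22 ≠ 0, so z = 3 is a (simple) pole.
  P(2*I) = -7 + 2*I ≠ 0, so z = 2*I is a (simple) pole.

Poles of f: {2*I, 3}

Final answer: {2*I, 3}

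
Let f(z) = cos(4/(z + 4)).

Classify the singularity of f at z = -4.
Let u = z + 4. Then
  cos(4/u) = Σ_{k≥0} (-1)^k (4)^(2k)/((2k)!·u^(2k)) = 1 - 8/u^2 + 32/(3*u^4) + ...
which has infinitely many negative powers of u, so cos(4/(z + 4)) has an essential singularity at z = -4.
So the singularity is essential.

Final answer: essential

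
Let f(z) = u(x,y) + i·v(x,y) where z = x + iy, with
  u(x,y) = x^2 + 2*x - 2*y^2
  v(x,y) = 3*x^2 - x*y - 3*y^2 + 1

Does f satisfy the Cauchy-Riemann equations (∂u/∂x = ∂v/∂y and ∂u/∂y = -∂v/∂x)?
∂u/∂x = 2*x + 2
∂v/∂y = -x - 6*y
∂u/∂y = -4*y
∂v/∂x = 6*x - y
∂u/∂x ≠ ∂v/∂y and ∂u/∂y ≠ -∂v/∂x; the Cauchy-Riemann equations are not satisfied, so f is not analytic.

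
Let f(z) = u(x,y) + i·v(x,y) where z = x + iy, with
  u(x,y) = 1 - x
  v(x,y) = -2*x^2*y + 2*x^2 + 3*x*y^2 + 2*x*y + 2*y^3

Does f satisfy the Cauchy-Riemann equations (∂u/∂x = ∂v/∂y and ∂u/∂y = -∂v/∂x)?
∂u/∂x = -1
∂v/∂y = -2*x^2 + 6*x*y + 2*x + 6*y^2
∂u/∂y = 0
∂v/∂x = -4*x*y + 4*x + 3*y^2 + 2*y
∂u/∂x ≠ ∂v/∂y and ∂u/∂y ≠ -∂v/∂x; the Cauchy-Riemann equations are not satisfied, so f is not analytic.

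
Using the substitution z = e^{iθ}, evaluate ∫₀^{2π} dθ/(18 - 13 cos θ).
Call the integral J. The integrand is 2π-periodic and we integrate over a full period, so shifting θ does not change the value (θ → θ + π flips the sign of the trig term). Hence
  J = ∫₀^{2π} dθ/(18 + 13 cos θ).
Put z = e^{iθ}: then cos θ = (z + 1/z)/2, dθ = dz/(iz), and z runs once counterclockwise around |z| = 1:
  J = ∮_{|z|=1} 1/(18 + 13*(z + 1/z)/2) · dz/(iz) = (2/i) ∮_{|z|=1} dz/(13*z^2 + 36*z + 13).
The roots of 13*z^2 + 36*z + 13 are z = (-18 ± sqrt(18^2 - 13^2))/13, with sqrt(155) = sqrt(155); their product is 1, so only z₊ = -18/13 + sqrt(155)/13 lies inside the unit circle (z₋ = -18/13 - sqrt(155)/13 lies outside).
z₊ is a simple zero of q(z) = 13*z^2 + 36*z + 13, so Res(1/q, z₊) = 1/q'(z₊) with q'(z) = 26*z + 36; and q'(z₊) = 13*(z₊ - z₋) = 2*sqrt(155).
Therefore J = (2/i) · 2πi · 1/(2*sqrt(155)) = 2*pi/(sqrt(155)) = 2*sqrt(155)*pi/155

Final answer: 2*sqrt(155)*pi/155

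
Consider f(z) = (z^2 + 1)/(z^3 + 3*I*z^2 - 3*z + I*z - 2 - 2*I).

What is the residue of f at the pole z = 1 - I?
1/10 - 7*I/10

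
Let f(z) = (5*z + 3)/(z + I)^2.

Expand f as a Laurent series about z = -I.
Put w = z - (-I), i.e. z = w - I. The denominator is w^2, so it suffices to rewrite the numerator in powers of w.

P(z) = 5*z + 3
P(w - I) = 3 - 5*I + 5*w

Dividing each term by w^2:
  f = (3 - 5*I)/w^2 + 5/w

Substituting back w = z + I:
  f(z) = (3 - 5*I)/(z + I)^2 + 5/(z + I)

The series is finite because the numerator is a polynomial; the negative powers form the principal part, and the coefficient of 1/(z + I) gives Res(f, -I) = 5.

Final answer: (3 - 5*I)/(z + I)^2 + 5/(z + I)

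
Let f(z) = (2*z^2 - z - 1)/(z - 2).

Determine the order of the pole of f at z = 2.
Factor the denominator:
  z - 2 = (z - 2)

The numerator P(z) = 2*z^2 - z - 1 has P(2) = 5 ≠ 0, so no factor of (z - 2) cancels.
Near z = 2 we can therefore write f(z) = g(z)/(z - 2) with g analytic at 2 and g(2) ≠ 0 (g is just the numerator).

Hence z = 2 is a pole of order 1.

Final answer: 1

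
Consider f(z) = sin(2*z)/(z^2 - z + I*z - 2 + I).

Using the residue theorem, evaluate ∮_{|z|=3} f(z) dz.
pi*(-1/5 + 3*I/5)*sin(4 - 2*I) + pi*(-1/5 + 3*I/5)*sin(2)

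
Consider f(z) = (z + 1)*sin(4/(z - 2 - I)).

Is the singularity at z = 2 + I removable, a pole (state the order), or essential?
Let u = z - 2 - I. Then
  sin(4/u) = Σ_{k≥0} (-1)^k (4)^(2k+1)/((2k+1)!·u^(2k+1)) = 4/u - 32/(3*u^3) + 128/(15*u^5) + ...
which has infinitely many negative powers of u, so sin(4/(z - 2 - I)) has an essential singularity at z = 2 + I.
The extra factor z + 1 is a nonzero polynomial; if the product had at most a pole at z = 2 + I, dividing by that polynomial would leave sin(4/(z - 2 - I)) with at most a pole too — contradiction. (Equivalently, the product's Laurent series still has infinitely many negative powers.)
So the singularity is essential.

Final answer: essential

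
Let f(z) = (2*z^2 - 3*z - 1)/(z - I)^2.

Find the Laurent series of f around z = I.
(-3 - 3*I)/(z - I)^2 + (-3 + 4*I)/(z - I) + 2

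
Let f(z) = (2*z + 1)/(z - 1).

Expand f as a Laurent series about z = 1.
3/(z - 1) + 2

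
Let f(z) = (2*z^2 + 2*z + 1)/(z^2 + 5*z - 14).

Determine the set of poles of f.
The singularities of f are the zeros of the denominator. Factoring,
  z^2 + 5*z - 14 = (z + 7)*(z - 2)
so the candidates are z = -7, z = 2.

Check the numerator P(z) = 2*z^2 + 2*z + 1 at each one:
  P(-7) = 85 ≠ 0, so z = -7 is a (simple) pole.
  P(2) = 13 ≠ 0, so z = 2 is a (simple) pole.

Poles of f: {-7, 2}

Final answer: {-7, 2}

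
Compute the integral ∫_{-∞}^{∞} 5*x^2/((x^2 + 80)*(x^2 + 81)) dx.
Let f(z) = 5*z^2/((z^2 + 80)*(z^2 + 81)). The denominator has no real zeros and deg Q - deg P = 2 ≥ 2, so the integral of f over the upper semicircle |z| = R tends to 0 as R → ∞. Closing the contour in the upper half-plane,
  ∫_{-∞}^{∞} f(x) dx = 2πi · Σ Res(f, z_k)  over the poles with Im z_k > 0.

Zeros of the denominator: z^2 + 81 = 0 gives z = ±9*I; z^2 + 80 = 0 gives z = ±4*sqrt(5)*I.
Upper half-plane: z = 9*I, z = 4*sqrt(5)*I (simple).

Each pole is a simple zero of Q(z) = z^4 + 161*z^2 + 6480, so Res(f, z₀) = P(z₀)/Q'(z₀) with P(z) = 5*z^2, Q'(z) = 4*z^3 + 322*z:
  Res(f, 9*I) = (-405)/(-18*I) = -45*I/2
  Res(f, 4*sqrt(5)*I) = (-400)/(8*sqrt(5)*I) = 10*sqrt(5)*I

Sum of residues: I*(-45/2 + 10*sqrt(5))
∫_{-∞}^{∞} f(x) dx = 2πi · (I*(-45/2 + 10*sqrt(5))) = 5*pi*(9 - 4*sqrt(5))

Final answer: 5*pi*(9 - 4*sqrt(5))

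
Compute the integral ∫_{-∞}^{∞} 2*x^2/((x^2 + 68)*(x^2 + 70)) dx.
Let f(z) = 2*z^2/((z^2 + 68)*(z^2 + 70)). The denominator has no real zeros and deg Q - deg P = 2 ≥ 2, so the integral of f over the upper semicircle |z| = R tends to 0 as R → ∞. Closing the contour in the upper half-plane,
  ∫_{-∞}^{∞} f(x) dx = 2πi · Σ Res(f, z_k)  over the poles with Im z_k > 0.

Zeros of the denominator: z^2 + 70 = 0 gives z = ±sqrt(70)*I; z^2 + 68 = 0 gives z = ±2*sqrt(17)*I.
Upper half-plane: z = 2*sqrt(17)*I, z = sqrt(70)*I (simple).

Each pole is a simple zero of Q(z) = z^4 + 138*z^2 + 4760, so Res(f, z₀) = P(z₀)/Q'(z₀) with P(z) = 2*z^2, Q'(z) = 4*z^3 + 276*z:
  Res(f, 2*sqrt(17)*I) = (-136)/(8*sqrt(17)*I) = sqrt(17)*I
  Res(f, sqrt(70)*I) = (-140)/(-4*sqrt(70)*I) = -sqrt(70)*I/2

Sum of residues: I*(-sqrt(70)/2 + sqrt(17))
∫_{-∞}^{∞} f(x) dx = 2πi · (I*(-sqrt(70)/2 + sqrt(17))) = pi*(-2*sqrt(17) + sqrt(70))

Final answer: pi*(-2*sqrt(17) + sqrt(70))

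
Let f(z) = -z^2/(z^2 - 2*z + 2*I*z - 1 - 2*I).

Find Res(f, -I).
Write f(z) = P(z)/Q(z) with P(z) = -z^2 and Q(z) = z^2 - 2*z + 2*I*z - 1 - 2*I.
The denominator factors as Q(z) = (z - 2 + I)*(z + I), so z = -I is a simple zero of Q and P is analytic there; z = -I is therefore a simple pole and
  Res(f, z₀) = P(z₀)/Q'(z₀).

Q'(z) = 2*z - 2 + 2*I, so Q'(-I) = -2.
P(-I) = 1.

Res(f, -I) = (1)/(-2) = -1/2

Final answer: -1/2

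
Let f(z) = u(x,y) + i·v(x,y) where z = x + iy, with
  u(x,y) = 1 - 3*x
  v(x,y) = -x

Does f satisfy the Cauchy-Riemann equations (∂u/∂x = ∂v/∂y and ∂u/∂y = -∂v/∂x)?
∂u/∂x = -3
∂v/∂y = 0
∂u/∂y = 0
∂v/∂x = -1
∂u/∂x ≠ ∂v/∂y and ∂u/∂y ≠ -∂v/∂x; the Cauchy-Riemann equations are not satisfied, so f is not analytic.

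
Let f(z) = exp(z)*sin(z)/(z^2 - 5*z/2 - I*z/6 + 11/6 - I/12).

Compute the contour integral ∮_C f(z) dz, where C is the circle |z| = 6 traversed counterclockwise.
By the residue theorem, ∮_C f(z) dz = 2πi · (sum of the residues of f at the poles inside |z| = 6).

The denominator factors as (z - 1 + I/2)*(z - 3/2 - 2*I/3), so the singularities of f are simple poles at z = 1 - I/2, z = 3/2 + 2*I/3.
  |1 - I/2|² = 5/4 < 36 = 6², so this pole is inside the contour.
  |3/2 + 2*I/3|² = 97/36 < 36 = 6², so this pole is inside the contour.

With P(z) = exp(z)*sin(z) and Q(z) = z^2 - 5*z/2 - I*z/6 + 11/6 - I/12, each pole is simple, so Res(f, z₀) = P(z₀)/Q'(z₀) with Q'(z) = 2*z - 5/2 - I/6.
  Res(f, 1 - I/2) = P(1 - I/2)/Q'(1 - I/2) = (exp(1 - I/2)*sin(1 - I/2))/(-1/2 - 7*I/6) = (-9/29 + 21*I/29)*exp(1 - I/2)*sin(1 - I/2)
  Res(f, 3/2 + 2*I/3) = P(3/2 + 2*I/3)/Q'(3/2 + 2*I/3) = (exp(3/2 + 2*I/3)*sin(3/2 + 2*I/3))/(1/2 + 7*I/6) = (9/29 - 21*I/29)*exp(3/2 + 2*I/3)*sin(3/2 + 2*I/3)

Sum of residues inside C: (9/29 - 21*I/29)*exp(3/2 + 2*I/3)*sin(3/2 + 2*I/3) + (-9/29 + 21*I/29)*exp(1 - I/2)*sin(1 - I/2)
∮_C f(z) dz = 2πi · ((9/29 - 21*I/29)*exp(3/2 + 2*I/3)*sin(3/2 + 2*I/3) + (-9/29 + 21*I/29)*exp(1 - I/2)*sin(1 - I/2)) = pi*(-42/29 - 18*I/29)*exp(1 - I/2)*sin(1 - I/2) + pi*(42/29 + 18*I/29)*exp(3/2 + 2*I/3)*sin(3/2 + 2*I/3)

Final answer: pi*(-42/29 - 18*I/29)*exp(1 - I/2)*sin(1 - I/2) + pi*(42/29 + 18*I/29)*exp(3/2 + 2*I/3)*sin(3/2 + 2*I/3)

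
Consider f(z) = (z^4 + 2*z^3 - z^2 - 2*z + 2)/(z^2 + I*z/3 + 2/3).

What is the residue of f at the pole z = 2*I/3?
Write f(z) = P(z)/Q(z) with P(z) = z^4 + 2*z^3 - z^2 - 2*z + 2 and Q(z) = z^2 + I*z/3 + 2/3.
The denominator factors as Q(z) = (z - 2*I/3)*(z + I), so z = 2*I/3 is a simple zero of Q and P is analytic there; z = 2*I/3 is therefore a simple pole and
  Res(f, z₀) = P(z₀)/Q'(z₀).

Q'(z) = 2*z + I/3, so Q'(2*I/3) = 5*I/3.
P(2*I/3) = 214/81 - 52*I/27.

Res(f, 2*I/3) = (214/81 - 52*I/27)/(5*I/3) = -52/45 - 214*I/135

Final answer: -52/45 - 214*I/135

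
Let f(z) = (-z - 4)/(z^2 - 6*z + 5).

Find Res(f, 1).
5/4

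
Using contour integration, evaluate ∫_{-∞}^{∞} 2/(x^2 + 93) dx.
Let f(z) = 2/(z^2 + 93). The denominator has no real zeros and deg Q - deg P = 2 ≥ 2, so the integral of f over the upper semicircle |z| = R tends to 0 as R → ∞. Closing the contour in the upper half-plane,
  ∫_{-∞}^{∞} f(x) dx = 2πi · Σ Res(f, z_k)  over the poles with Im z_k > 0.

Zeros of the denominator: z^2 + 93 = 0 gives z = ±sqrt(93)*I.
Upper half-plane: z = sqrt(93)*I (simple).

Each pole is a simple zero of Q(z) = z^2 + 93, so Res(f, z₀) = P(z₀)/Q'(z₀) with P(z) = 2, Q'(z) = 2*z:
  Res(f, sqrt(93)*I) = (2)/(2*sqrt(93)*I) = -sqrt(93)*I/93

∫_{-∞}^{∞} f(x) dx = 2πi · (-sqrt(93)*I/93) = 2*sqrt(93)*pi/93

Final answer: 2*sqrt(93)*pi/93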